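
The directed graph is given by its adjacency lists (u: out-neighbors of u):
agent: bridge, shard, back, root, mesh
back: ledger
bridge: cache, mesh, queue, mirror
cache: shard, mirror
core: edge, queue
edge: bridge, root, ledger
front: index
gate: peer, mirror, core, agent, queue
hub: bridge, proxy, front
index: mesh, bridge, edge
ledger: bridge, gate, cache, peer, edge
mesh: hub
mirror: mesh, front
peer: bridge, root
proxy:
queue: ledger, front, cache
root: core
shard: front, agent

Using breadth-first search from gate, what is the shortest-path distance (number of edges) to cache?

2

Level 0: gate
Level 1: agent, core, mirror, peer, queue
Level 2: back, bridge, cache, edge, front, ledger, mesh, root, shard
Level 3: hub, index
Level 4: proxy
cache first appears at level 2.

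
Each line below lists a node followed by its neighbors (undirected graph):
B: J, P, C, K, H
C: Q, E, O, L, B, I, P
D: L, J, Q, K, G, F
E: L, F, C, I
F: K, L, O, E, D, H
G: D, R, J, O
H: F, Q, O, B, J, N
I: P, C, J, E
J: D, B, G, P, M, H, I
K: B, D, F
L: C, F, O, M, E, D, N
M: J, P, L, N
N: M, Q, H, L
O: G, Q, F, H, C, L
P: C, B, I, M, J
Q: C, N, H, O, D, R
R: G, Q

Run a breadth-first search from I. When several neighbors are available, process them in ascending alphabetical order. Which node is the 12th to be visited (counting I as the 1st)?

G

Visit I; enqueue C, E, J, P → queue [C, E, J, P]
Visit C; enqueue B, L, O, Q → queue [E, J, P, B, L, O, Q]
Visit E; enqueue F → queue [J, P, B, L, O, Q, F]
Visit J; enqueue D, G, H, M → queue [P, B, L, O, Q, F, D, G, H, M]
Visit P → queue [B, L, O, Q, F, D, G, H, M]
Visit B; enqueue K → queue [L, O, Q, F, D, G, H, M, K]
Visit L; enqueue N → queue [O, Q, F, D, G, H, M, K, N]
Visit O → queue [Q, F, D, G, H, M, K, N]
Visit Q; enqueue R → queue [F, D, G, H, M, K, N, R]
Visit F → queue [D, G, H, M, K, N, R]
Visit D → queue [G, H, M, K, N, R]
Visit G → queue [H, M, K, N, R]
Visit H → queue [M, K, N, R]
Visit M → queue [K, N, R]
Visit K → queue [N, R]
Visit N → queue [R]
Visit R → queue []

Visit order: I, C, E, J, P, B, L, O, Q, F, D, G, H, M, K, N, R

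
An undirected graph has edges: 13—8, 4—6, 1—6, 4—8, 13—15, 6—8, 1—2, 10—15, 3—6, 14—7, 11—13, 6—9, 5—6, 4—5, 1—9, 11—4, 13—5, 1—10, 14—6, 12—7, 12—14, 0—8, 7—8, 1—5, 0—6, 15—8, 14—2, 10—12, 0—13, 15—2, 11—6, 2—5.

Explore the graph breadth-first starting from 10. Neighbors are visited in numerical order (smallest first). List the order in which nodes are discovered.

Visit 10; enqueue 1, 12, 15 → queue [1, 12, 15]
Visit 1; enqueue 2, 5, 6, 9 → queue [12, 15, 2, 5, 6, 9]
Visit 12; enqueue 7, 14 → queue [15, 2, 5, 6, 9, 7, 14]
Visit 15; enqueue 8, 13 → queue [2, 5, 6, 9, 7, 14, 8, 13]
Visit 2 → queue [5, 6, 9, 7, 14, 8, 13]
Visit 5; enqueue 4 → queue [6, 9, 7, 14, 8, 13, 4]
Visit 6; enqueue 0, 3, 11 → queue [9, 7, 14, 8, 13, 4, 0, 3, 11]
Visit 9 → queue [7, 14, 8, 13, 4, 0, 3, 11]
Visit 7 → queue [14, 8, 13, 4, 0, 3, 11]
Visit 14 → queue [8, 13, 4, 0, 3, 11]
Visit 8 → queue [13, 4, 0, 3, 11]
Visit 13 → queue [4, 0, 3, 11]
Visit 4 → queue [0, 3, 11]
Visit 0 → queue [3, 11]
Visit 3 → queue [11]
Visit 11 → queue []

10 → 1 → 12 → 15 → 2 → 5 → 6 → 9 → 7 → 14 → 8 → 13 → 4 → 0 → 3 → 11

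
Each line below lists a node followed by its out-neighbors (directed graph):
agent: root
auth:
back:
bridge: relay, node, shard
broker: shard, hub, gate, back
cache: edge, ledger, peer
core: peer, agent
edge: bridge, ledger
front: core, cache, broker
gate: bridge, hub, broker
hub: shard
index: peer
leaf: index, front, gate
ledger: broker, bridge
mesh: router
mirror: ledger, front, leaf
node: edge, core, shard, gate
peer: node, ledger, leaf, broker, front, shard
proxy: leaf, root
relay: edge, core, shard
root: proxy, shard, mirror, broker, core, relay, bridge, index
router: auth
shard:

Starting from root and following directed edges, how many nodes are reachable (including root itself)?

BFS from root visits: root, proxy, shard, mirror, broker, core, relay, bridge, index, leaf, ledger, front, hub, gate, back, peer, agent, edge, node, cache
Reachable nodes: 20 of 23 total.

20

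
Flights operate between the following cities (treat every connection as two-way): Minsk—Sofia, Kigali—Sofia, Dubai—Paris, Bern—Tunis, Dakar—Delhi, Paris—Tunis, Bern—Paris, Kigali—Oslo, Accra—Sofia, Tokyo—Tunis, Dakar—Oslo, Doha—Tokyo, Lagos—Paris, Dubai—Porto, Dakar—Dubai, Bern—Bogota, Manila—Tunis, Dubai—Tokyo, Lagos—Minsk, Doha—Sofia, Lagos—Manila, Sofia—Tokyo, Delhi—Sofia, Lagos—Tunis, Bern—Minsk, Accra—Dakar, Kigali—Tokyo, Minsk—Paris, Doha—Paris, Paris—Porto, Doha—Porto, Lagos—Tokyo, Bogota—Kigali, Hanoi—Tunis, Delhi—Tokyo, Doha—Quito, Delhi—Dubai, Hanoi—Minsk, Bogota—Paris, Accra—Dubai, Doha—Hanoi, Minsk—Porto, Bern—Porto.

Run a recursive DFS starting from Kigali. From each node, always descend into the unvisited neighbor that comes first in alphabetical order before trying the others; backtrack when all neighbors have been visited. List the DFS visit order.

Kigali -> Bogota -> Bern -> Minsk -> Hanoi -> Doha -> Paris -> Dubai -> Accra -> Dakar -> Delhi -> Sofia -> Tokyo -> Lagos -> Manila -> Tunis -> Oslo -> Porto -> Quito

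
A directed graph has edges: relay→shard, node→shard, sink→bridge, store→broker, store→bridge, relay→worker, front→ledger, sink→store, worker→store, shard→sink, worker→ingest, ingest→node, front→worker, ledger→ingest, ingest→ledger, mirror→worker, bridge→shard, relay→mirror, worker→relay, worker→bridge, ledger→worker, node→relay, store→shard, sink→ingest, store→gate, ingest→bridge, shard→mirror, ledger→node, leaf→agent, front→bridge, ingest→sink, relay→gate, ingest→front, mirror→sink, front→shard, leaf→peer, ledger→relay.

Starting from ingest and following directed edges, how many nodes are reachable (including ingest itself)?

BFS from ingest visits: ingest, sink, node, ledger, front, bridge, store, shard, relay, worker, gate, broker, mirror
Reachable nodes: 13 of 16 total.

13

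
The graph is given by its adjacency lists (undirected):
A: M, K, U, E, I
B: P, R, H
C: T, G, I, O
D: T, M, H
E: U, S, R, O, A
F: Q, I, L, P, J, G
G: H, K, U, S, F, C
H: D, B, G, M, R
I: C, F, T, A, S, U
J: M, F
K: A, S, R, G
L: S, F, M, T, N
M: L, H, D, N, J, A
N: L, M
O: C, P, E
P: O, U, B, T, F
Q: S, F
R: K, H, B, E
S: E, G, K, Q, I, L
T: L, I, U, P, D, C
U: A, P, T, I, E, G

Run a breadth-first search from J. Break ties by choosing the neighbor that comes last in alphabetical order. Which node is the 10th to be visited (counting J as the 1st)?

P

Visit J; enqueue M, F → queue [M, F]
Visit M; enqueue N, L, H, D, A → queue [F, N, L, H, D, A]
Visit F; enqueue Q, P, I, G → queue [N, L, H, D, A, Q, P, I, G]
Visit N → queue [L, H, D, A, Q, P, I, G]
Visit L; enqueue T, S → queue [H, D, A, Q, P, I, G, T, S]
Visit H; enqueue R, B → queue [D, A, Q, P, I, G, T, S, R, B]
Visit D → queue [A, Q, P, I, G, T, S, R, B]
Visit A; enqueue U, K, E → queue [Q, P, I, G, T, S, R, B, U, K, E]
Visit Q → queue [P, I, G, T, S, R, B, U, K, E]
Visit P; enqueue O → queue [I, G, T, S, R, B, U, K, E, O]
Visit I; enqueue C → queue [G, T, S, R, B, U, K, E, O, C]
Visit G → queue [T, S, R, B, U, K, E, O, C]
Visit T → queue [S, R, B, U, K, E, O, C]
Visit S → queue [R, B, U, K, E, O, C]
Visit R → queue [B, U, K, E, O, C]
Visit B → queue [U, K, E, O, C]
Visit U → queue [K, E, O, C]
Visit K → queue [E, O, C]
Visit E → queue [O, C]
Visit O → queue [C]
Visit C → queue []

Visit order: J, M, F, N, L, H, D, A, Q, P, I, G, T, S, R, B, U, K, E, O, C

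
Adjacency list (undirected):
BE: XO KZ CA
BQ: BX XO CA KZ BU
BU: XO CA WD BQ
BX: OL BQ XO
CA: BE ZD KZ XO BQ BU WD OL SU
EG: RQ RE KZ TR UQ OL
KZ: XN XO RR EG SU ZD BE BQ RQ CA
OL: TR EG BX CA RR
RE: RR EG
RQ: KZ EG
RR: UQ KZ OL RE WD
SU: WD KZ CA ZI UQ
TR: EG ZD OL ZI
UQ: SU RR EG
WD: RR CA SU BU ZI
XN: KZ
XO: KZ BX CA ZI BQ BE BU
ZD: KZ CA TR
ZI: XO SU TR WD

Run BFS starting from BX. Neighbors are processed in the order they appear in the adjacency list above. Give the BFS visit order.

BX, OL, BQ, XO, TR, EG, CA, RR, KZ, BU, ZI, BE, ZD, RQ, RE, UQ, WD, SU, XN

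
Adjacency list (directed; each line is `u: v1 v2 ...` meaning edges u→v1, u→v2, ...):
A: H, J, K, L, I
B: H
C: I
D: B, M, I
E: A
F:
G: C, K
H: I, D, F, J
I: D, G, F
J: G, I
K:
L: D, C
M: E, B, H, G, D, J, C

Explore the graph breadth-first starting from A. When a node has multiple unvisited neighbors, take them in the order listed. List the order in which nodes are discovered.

Visit A; enqueue H, J, K, L, I → queue [H, J, K, L, I]
Visit H; enqueue D, F → queue [J, K, L, I, D, F]
Visit J; enqueue G → queue [K, L, I, D, F, G]
Visit K → queue [L, I, D, F, G]
Visit L; enqueue C → queue [I, D, F, G, C]
Visit I → queue [D, F, G, C]
Visit D; enqueue B, M → queue [F, G, C, B, M]
Visit F → queue [G, C, B, M]
Visit G → queue [C, B, M]
Visit C → queue [B, M]
Visit B → queue [M]
Visit M; enqueue E → queue [E]
Visit E → queue []

A → H → J → K → L → I → D → F → G → C → B → M → E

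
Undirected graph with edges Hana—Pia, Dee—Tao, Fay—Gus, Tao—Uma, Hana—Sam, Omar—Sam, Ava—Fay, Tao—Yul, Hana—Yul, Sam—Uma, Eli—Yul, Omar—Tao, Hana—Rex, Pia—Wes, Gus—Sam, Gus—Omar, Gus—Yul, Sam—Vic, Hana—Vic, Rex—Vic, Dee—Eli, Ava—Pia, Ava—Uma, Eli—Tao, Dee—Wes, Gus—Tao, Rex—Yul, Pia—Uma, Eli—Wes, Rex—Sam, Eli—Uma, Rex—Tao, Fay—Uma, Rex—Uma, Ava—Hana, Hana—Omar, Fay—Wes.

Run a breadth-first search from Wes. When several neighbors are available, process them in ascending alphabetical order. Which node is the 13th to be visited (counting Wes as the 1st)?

Visit Wes; enqueue Dee, Eli, Fay, Pia → queue [Dee, Eli, Fay, Pia]
Visit Dee; enqueue Tao → queue [Eli, Fay, Pia, Tao]
Visit Eli; enqueue Uma, Yul → queue [Fay, Pia, Tao, Uma, Yul]
Visit Fay; enqueue Ava, Gus → queue [Pia, Tao, Uma, Yul, Ava, Gus]
Visit Pia; enqueue Hana → queue [Tao, Uma, Yul, Ava, Gus, Hana]
Visit Tao; enqueue Omar, Rex → queue [Uma, Yul, Ava, Gus, Hana, Omar, Rex]
Visit Uma; enqueue Sam → queue [Yul, Ava, Gus, Hana, Omar, Rex, Sam]
Visit Yul → queue [Ava, Gus, Hana, Omar, Rex, Sam]
Visit Ava → queue [Gus, Hana, Omar, Rex, Sam]
Visit Gus → queue [Hana, Omar, Rex, Sam]
Visit Hana; enqueue Vic → queue [Omar, Rex, Sam, Vic]
Visit Omar → queue [Rex, Sam, Vic]
Visit Rex → queue [Sam, Vic]
Visit Sam → queue [Vic]
Visit Vic → queue []

Visit order: Wes, Dee, Eli, Fay, Pia, Tao, Uma, Yul, Ava, Gus, Hana, Omar, Rex, Sam, Vic

Rex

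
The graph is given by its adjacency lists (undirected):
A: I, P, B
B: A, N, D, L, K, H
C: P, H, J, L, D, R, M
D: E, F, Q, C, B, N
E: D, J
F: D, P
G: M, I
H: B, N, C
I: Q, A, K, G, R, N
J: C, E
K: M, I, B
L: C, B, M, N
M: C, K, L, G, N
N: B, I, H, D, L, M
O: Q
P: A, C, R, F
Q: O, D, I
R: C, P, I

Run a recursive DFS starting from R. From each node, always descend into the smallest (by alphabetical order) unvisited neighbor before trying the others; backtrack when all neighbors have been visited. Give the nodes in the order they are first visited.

R C D B A I G M K L N H Q O P F E J

Visit R
R → C
C → D
D → B
B → A
A → I
I → G
G → M
M → K
M → L
L → N
N → H
I → Q
Q → O
A → P
P → F
D → E
E → J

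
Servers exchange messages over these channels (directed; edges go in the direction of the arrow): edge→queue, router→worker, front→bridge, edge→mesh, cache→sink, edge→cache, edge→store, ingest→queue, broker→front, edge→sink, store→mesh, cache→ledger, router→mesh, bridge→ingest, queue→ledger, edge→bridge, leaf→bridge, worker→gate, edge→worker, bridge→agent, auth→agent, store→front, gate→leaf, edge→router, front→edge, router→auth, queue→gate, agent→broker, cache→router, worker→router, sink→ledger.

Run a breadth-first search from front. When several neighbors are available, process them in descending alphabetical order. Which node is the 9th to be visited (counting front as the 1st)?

Visit front; enqueue edge, bridge → queue [edge, bridge]
Visit edge; enqueue worker, store, sink, router, queue, mesh, cache → queue [bridge, worker, store, sink, router, queue, mesh, cache]
Visit bridge; enqueue ingest, agent → queue [worker, store, sink, router, queue, mesh, cache, ingest, agent]
Visit worker; enqueue gate → queue [store, sink, router, queue, mesh, cache, ingest, agent, gate]
Visit store → queue [sink, router, queue, mesh, cache, ingest, agent, gate]
Visit sink; enqueue ledger → queue [router, queue, mesh, cache, ingest, agent, gate, ledger]
Visit router; enqueue auth → queue [queue, mesh, cache, ingest, agent, gate, ledger, auth]
Visit queue → queue [mesh, cache, ingest, agent, gate, ledger, auth]
Visit mesh → queue [cache, ingest, agent, gate, ledger, auth]
Visit cache → queue [ingest, agent, gate, ledger, auth]
Visit ingest → queue [agent, gate, ledger, auth]
Visit agent; enqueue broker → queue [gate, ledger, auth, broker]
Visit gate; enqueue leaf → queue [ledger, auth, broker, leaf]
Visit ledger → queue [auth, broker, leaf]
Visit auth → queue [broker, leaf]
Visit broker → queue [leaf]
Visit leaf → queue []

Visit order: front, edge, bridge, worker, store, sink, router, queue, mesh, cache, ingest, agent, gate, ledger, auth, broker, leaf

mesh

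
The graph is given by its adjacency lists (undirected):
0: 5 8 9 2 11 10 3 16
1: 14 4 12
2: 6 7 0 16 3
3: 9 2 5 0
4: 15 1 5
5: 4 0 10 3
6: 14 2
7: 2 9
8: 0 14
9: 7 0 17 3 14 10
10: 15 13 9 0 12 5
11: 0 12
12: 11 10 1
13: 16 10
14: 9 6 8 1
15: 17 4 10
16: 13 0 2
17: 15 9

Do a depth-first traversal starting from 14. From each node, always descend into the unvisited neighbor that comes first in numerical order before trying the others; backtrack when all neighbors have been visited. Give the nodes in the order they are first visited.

Visit 14
14 → 1
1 → 4
4 → 5
5 → 0
0 → 2
2 → 3
3 → 9
9 → 7
9 → 10
10 → 12
12 → 11
10 → 13
13 → 16
10 → 15
15 → 17
2 → 6
0 → 8

14 1 4 5 0 2 3 9 7 10 12 11 13 16 15 17 6 8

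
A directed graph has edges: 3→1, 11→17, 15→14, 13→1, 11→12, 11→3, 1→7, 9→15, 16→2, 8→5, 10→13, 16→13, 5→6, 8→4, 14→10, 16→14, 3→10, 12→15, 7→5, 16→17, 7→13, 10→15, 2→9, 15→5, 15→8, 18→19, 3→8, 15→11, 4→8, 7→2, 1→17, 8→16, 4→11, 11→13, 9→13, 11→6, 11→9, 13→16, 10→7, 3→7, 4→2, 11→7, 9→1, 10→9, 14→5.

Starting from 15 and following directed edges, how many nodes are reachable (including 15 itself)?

17

BFS from 15 visits: 15, 14, 11, 8, 5, 10, 17, 13, 12, 9, 7, 6, 3, 16, 4, 1, 2
Reachable nodes: 17 of 19 total.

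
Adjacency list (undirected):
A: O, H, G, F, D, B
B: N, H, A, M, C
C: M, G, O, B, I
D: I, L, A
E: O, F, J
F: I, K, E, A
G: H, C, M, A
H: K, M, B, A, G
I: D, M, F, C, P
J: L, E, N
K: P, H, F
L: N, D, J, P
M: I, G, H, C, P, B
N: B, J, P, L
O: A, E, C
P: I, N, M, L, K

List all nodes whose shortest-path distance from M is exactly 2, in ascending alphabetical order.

Level 0: M
Level 1: B, C, G, H, I, P
Level 2: A, D, F, K, L, N, O
Level 3: E, J

A, D, F, K, L, N, O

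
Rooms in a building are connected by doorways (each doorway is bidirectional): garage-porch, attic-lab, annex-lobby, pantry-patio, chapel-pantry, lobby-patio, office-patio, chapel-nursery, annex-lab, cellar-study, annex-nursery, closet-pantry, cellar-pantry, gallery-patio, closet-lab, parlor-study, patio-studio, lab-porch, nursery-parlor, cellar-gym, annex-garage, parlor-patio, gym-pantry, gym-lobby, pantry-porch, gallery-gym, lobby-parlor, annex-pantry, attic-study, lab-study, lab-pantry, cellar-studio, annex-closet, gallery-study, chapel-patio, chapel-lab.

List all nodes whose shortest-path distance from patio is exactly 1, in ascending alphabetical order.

chapel, gallery, lobby, office, pantry, parlor, studio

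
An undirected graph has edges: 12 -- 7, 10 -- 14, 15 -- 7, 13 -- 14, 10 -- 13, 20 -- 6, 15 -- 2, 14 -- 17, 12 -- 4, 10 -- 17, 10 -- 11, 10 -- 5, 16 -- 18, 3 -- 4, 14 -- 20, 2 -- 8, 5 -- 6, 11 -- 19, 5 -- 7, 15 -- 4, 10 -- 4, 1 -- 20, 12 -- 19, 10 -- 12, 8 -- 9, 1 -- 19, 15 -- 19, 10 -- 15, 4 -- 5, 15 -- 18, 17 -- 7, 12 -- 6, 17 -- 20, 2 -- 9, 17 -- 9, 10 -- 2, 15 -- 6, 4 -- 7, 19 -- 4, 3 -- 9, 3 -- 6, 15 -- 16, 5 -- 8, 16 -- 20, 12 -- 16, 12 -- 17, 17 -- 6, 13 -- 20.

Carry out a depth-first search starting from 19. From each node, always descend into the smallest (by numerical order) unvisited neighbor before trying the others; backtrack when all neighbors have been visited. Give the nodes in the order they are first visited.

Visit 19
19 → 1
1 → 20
20 → 6
6 → 3
3 → 4
4 → 5
5 → 7
7 → 12
12 → 10
10 → 2
2 → 8
8 → 9
9 → 17
17 → 14
14 → 13
2 → 15
15 → 16
16 → 18
10 → 11

19 → 1 → 20 → 6 → 3 → 4 → 5 → 7 → 12 → 10 → 2 → 8 → 9 → 17 → 14 → 13 → 15 → 16 → 18 → 11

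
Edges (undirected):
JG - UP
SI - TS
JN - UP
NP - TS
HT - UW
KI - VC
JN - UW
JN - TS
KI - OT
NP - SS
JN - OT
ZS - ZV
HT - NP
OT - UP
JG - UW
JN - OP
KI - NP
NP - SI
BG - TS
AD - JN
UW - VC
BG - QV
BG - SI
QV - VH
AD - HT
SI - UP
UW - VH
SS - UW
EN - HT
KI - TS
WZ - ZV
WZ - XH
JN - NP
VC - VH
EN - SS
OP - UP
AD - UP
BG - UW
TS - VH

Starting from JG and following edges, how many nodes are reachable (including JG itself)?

BFS from JG visits: JG, UW, UP, VH, VC, SS, JN, HT, BG, SI, OT, OP, AD, TS, QV, KI, NP, EN
Reachable nodes: 18 of 22 total.

18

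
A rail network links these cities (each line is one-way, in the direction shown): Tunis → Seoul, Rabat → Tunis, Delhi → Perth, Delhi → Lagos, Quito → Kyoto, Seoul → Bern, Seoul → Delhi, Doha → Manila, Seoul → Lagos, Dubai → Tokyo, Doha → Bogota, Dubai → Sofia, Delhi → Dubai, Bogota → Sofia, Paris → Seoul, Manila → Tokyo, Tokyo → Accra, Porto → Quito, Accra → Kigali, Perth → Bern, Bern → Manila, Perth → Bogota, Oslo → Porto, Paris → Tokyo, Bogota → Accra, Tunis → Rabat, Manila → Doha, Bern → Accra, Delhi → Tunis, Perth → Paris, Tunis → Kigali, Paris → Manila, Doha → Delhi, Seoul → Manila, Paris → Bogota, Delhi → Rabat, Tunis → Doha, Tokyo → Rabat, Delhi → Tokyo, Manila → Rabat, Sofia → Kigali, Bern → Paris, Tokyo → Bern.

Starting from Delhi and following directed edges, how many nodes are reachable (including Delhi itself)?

BFS from Delhi visits: Delhi, Tunis, Tokyo, Rabat, Perth, Lagos, Dubai, Seoul, Kigali, Doha, Bern, Accra, Paris, Bogota, Sofia, Manila
Reachable nodes: 16 of 20 total.

16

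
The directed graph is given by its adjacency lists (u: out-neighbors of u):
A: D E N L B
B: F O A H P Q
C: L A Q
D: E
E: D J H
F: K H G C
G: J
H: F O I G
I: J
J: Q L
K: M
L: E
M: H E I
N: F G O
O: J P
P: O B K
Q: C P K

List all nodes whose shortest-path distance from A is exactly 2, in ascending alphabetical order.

F, G, H, J, O, P, Q

Level 0: A
Level 1: B, D, E, L, N
Level 2: F, G, H, J, O, P, Q
Level 3: C, I, K
Level 4: M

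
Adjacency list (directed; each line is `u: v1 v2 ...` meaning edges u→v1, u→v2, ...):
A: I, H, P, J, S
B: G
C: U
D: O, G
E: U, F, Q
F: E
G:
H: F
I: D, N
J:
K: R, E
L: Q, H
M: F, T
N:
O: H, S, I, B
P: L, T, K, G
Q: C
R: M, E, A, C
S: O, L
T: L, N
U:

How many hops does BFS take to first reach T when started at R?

2

Level 0: R
Level 1: A, C, E, M
Level 2: F, H, I, J, P, Q, S, T, U
Level 3: D, G, K, L, N, O
Level 4: B
T first appears at level 2.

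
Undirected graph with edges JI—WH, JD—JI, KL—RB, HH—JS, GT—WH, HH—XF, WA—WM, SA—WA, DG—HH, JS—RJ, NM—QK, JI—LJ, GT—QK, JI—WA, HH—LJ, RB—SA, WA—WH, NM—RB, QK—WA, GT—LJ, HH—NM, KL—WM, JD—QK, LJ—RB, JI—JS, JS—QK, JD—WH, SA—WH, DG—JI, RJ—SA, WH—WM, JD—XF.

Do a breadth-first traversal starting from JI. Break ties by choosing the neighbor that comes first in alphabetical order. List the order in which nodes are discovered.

Visit JI; enqueue DG, JD, JS, LJ, WA, WH → queue [DG, JD, JS, LJ, WA, WH]
Visit DG; enqueue HH → queue [JD, JS, LJ, WA, WH, HH]
Visit JD; enqueue QK, XF → queue [JS, LJ, WA, WH, HH, QK, XF]
Visit JS; enqueue RJ → queue [LJ, WA, WH, HH, QK, XF, RJ]
Visit LJ; enqueue GT, RB → queue [WA, WH, HH, QK, XF, RJ, GT, RB]
Visit WA; enqueue SA, WM → queue [WH, HH, QK, XF, RJ, GT, RB, SA, WM]
Visit WH → queue [HH, QK, XF, RJ, GT, RB, SA, WM]
Visit HH; enqueue NM → queue [QK, XF, RJ, GT, RB, SA, WM, NM]
Visit QK → queue [XF, RJ, GT, RB, SA, WM, NM]
Visit XF → queue [RJ, GT, RB, SA, WM, NM]
Visit RJ → queue [GT, RB, SA, WM, NM]
Visit GT → queue [RB, SA, WM, NM]
Visit RB; enqueue KL → queue [SA, WM, NM, KL]
Visit SA → queue [WM, NM, KL]
Visit WM → queue [NM, KL]
Visit NM → queue [KL]
Visit KL → queue []

JI -> DG -> JD -> JS -> LJ -> WA -> WH -> HH -> QK -> XF -> RJ -> GT -> RB -> SA -> WM -> NM -> KL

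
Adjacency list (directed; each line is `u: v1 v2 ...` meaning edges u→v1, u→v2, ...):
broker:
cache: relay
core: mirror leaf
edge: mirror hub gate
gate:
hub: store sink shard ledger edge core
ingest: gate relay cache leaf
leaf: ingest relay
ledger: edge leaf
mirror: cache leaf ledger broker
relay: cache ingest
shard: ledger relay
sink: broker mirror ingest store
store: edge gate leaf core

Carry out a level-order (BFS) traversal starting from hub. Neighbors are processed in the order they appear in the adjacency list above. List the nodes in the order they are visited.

Visit hub; enqueue store, sink, shard, ledger, edge, core → queue [store, sink, shard, ledger, edge, core]
Visit store; enqueue gate, leaf → queue [sink, shard, ledger, edge, core, gate, leaf]
Visit sink; enqueue broker, mirror, ingest → queue [shard, ledger, edge, core, gate, leaf, broker, mirror, ingest]
Visit shard; enqueue relay → queue [ledger, edge, core, gate, leaf, broker, mirror, ingest, relay]
Visit ledger → queue [edge, core, gate, leaf, broker, mirror, ingest, relay]
Visit edge → queue [core, gate, leaf, broker, mirror, ingest, relay]
Visit core → queue [gate, leaf, broker, mirror, ingest, relay]
Visit gate → queue [leaf, broker, mirror, ingest, relay]
Visit leaf → queue [broker, mirror, ingest, relay]
Visit broker → queue [mirror, ingest, relay]
Visit mirror; enqueue cache → queue [ingest, relay, cache]
Visit ingest → queue [relay, cache]
Visit relay → queue [cache]
Visit cache → queue []

hub, store, sink, shard, ledger, edge, core, gate, leaf, broker, mirror, ingest, relay, cache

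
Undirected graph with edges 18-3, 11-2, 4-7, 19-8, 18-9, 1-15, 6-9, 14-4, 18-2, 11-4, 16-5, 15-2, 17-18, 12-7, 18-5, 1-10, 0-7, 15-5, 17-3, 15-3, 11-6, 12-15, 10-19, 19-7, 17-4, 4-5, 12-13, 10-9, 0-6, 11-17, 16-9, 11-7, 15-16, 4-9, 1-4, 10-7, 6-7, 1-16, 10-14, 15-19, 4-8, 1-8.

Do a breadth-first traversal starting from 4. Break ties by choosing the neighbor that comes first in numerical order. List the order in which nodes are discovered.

Visit 4; enqueue 1, 5, 7, 8, 9, 11, 14, 17 → queue [1, 5, 7, 8, 9, 11, 14, 17]
Visit 1; enqueue 10, 15, 16 → queue [5, 7, 8, 9, 11, 14, 17, 10, 15, 16]
Visit 5; enqueue 18 → queue [7, 8, 9, 11, 14, 17, 10, 15, 16, 18]
Visit 7; enqueue 0, 6, 12, 19 → queue [8, 9, 11, 14, 17, 10, 15, 16, 18, 0, 6, 12, 19]
Visit 8 → queue [9, 11, 14, 17, 10, 15, 16, 18, 0, 6, 12, 19]
Visit 9 → queue [11, 14, 17, 10, 15, 16, 18, 0, 6, 12, 19]
Visit 11; enqueue 2 → queue [14, 17, 10, 15, 16, 18, 0, 6, 12, 19, 2]
Visit 14 → queue [17, 10, 15, 16, 18, 0, 6, 12, 19, 2]
Visit 17; enqueue 3 → queue [10, 15, 16, 18, 0, 6, 12, 19, 2, 3]
Visit 10 → queue [15, 16, 18, 0, 6, 12, 19, 2, 3]
Visit 15 → queue [16, 18, 0, 6, 12, 19, 2, 3]
Visit 16 → queue [18, 0, 6, 12, 19, 2, 3]
Visit 18 → queue [0, 6, 12, 19, 2, 3]
Visit 0 → queue [6, 12, 19, 2, 3]
Visit 6 → queue [12, 19, 2, 3]
Visit 12; enqueue 13 → queue [19, 2, 3, 13]
Visit 19 → queue [2, 3, 13]
Visit 2 → queue [3, 13]
Visit 3 → queue [13]
Visit 13 → queue []

4 1 5 7 8 9 11 14 17 10 15 16 18 0 6 12 19 2 3 13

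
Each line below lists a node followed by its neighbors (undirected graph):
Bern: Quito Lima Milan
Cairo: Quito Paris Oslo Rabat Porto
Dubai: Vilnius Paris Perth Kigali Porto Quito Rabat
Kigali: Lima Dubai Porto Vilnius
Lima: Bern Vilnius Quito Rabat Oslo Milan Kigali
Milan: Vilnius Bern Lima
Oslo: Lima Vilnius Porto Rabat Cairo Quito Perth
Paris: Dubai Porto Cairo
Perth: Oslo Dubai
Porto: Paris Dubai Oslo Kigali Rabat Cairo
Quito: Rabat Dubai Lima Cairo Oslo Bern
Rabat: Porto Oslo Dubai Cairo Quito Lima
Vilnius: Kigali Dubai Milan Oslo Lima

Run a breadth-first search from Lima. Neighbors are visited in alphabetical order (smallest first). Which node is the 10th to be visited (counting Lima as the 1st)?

Visit Lima; enqueue Bern, Kigali, Milan, Oslo, Quito, Rabat, Vilnius → queue [Bern, Kigali, Milan, Oslo, Quito, Rabat, Vilnius]
Visit Bern → queue [Kigali, Milan, Oslo, Quito, Rabat, Vilnius]
Visit Kigali; enqueue Dubai, Porto → queue [Milan, Oslo, Quito, Rabat, Vilnius, Dubai, Porto]
Visit Milan → queue [Oslo, Quito, Rabat, Vilnius, Dubai, Porto]
Visit Oslo; enqueue Cairo, Perth → queue [Quito, Rabat, Vilnius, Dubai, Porto, Cairo, Perth]
Visit Quito → queue [Rabat, Vilnius, Dubai, Porto, Cairo, Perth]
Visit Rabat → queue [Vilnius, Dubai, Porto, Cairo, Perth]
Visit Vilnius → queue [Dubai, Porto, Cairo, Perth]
Visit Dubai; enqueue Paris → queue [Porto, Cairo, Perth, Paris]
Visit Porto → queue [Cairo, Perth, Paris]
Visit Cairo → queue [Perth, Paris]
Visit Perth → queue [Paris]
Visit Paris → queue []

Visit order: Lima, Bern, Kigali, Milan, Oslo, Quito, Rabat, Vilnius, Dubai, Porto, Cairo, Perth, Paris

Porto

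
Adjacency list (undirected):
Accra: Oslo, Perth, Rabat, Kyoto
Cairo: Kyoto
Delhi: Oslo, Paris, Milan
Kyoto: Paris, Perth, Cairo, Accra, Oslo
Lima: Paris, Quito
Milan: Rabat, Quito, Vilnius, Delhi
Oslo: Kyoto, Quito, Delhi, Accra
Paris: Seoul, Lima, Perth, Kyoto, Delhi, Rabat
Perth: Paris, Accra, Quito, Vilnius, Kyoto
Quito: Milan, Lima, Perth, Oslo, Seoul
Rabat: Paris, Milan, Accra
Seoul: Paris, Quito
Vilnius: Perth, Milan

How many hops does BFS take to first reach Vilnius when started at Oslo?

3

Level 0: Oslo
Level 1: Accra, Delhi, Kyoto, Quito
Level 2: Cairo, Lima, Milan, Paris, Perth, Rabat, Seoul
Level 3: Vilnius
Vilnius first appears at level 3.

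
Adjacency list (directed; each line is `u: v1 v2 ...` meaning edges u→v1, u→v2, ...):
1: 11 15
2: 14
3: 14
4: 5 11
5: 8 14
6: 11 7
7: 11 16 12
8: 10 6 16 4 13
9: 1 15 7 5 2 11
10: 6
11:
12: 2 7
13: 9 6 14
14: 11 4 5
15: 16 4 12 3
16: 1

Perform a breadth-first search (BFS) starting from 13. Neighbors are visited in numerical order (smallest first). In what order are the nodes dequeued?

Visit 13; enqueue 6, 9, 14 → queue [6, 9, 14]
Visit 6; enqueue 7, 11 → queue [9, 14, 7, 11]
Visit 9; enqueue 1, 2, 5, 15 → queue [14, 7, 11, 1, 2, 5, 15]
Visit 14; enqueue 4 → queue [7, 11, 1, 2, 5, 15, 4]
Visit 7; enqueue 12, 16 → queue [11, 1, 2, 5, 15, 4, 12, 16]
Visit 11 → queue [1, 2, 5, 15, 4, 12, 16]
Visit 1 → queue [2, 5, 15, 4, 12, 16]
Visit 2 → queue [5, 15, 4, 12, 16]
Visit 5; enqueue 8 → queue [15, 4, 12, 16, 8]
Visit 15; enqueue 3 → queue [4, 12, 16, 8, 3]
Visit 4 → queue [12, 16, 8, 3]
Visit 12 → queue [16, 8, 3]
Visit 16 → queue [8, 3]
Visit 8; enqueue 10 → queue [3, 10]
Visit 3 → queue [10]
Visit 10 → queue []

13, 6, 9, 14, 7, 11, 1, 2, 5, 15, 4, 12, 16, 8, 3, 10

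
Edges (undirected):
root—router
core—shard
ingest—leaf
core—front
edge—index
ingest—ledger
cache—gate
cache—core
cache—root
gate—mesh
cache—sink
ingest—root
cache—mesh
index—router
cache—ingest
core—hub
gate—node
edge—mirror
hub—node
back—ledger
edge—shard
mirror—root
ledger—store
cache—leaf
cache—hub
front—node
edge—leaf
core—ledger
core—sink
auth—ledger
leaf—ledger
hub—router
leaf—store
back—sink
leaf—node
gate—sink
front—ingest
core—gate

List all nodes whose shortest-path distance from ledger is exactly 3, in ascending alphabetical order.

Level 0: ledger
Level 1: auth, back, core, ingest, leaf, store
Level 2: cache, edge, front, gate, hub, node, root, shard, sink
Level 3: index, mesh, mirror, router

index, mesh, mirror, router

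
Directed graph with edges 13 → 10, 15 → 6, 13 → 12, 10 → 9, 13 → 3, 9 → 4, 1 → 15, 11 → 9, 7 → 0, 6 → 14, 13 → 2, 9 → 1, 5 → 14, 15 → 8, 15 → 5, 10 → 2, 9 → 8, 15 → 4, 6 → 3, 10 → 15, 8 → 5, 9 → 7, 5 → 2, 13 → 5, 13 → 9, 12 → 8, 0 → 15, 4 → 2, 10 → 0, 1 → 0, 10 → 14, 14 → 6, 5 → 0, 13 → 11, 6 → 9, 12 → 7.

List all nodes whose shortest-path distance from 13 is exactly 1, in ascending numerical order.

Level 0: 13
Level 1: 2, 3, 5, 9, 10, 11, 12
Level 2: 0, 1, 4, 7, 8, 14, 15
Level 3: 6

2, 3, 5, 9, 10, 11, 12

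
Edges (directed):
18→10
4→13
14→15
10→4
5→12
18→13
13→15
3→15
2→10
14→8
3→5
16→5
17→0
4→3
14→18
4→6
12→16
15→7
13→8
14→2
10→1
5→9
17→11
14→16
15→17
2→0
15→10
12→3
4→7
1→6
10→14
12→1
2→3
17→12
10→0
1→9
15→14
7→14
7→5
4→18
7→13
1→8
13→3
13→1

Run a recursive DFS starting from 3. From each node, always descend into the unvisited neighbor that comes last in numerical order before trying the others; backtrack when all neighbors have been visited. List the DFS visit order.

3, 15, 17, 12, 16, 5, 9, 1, 8, 6, 11, 0, 14, 18, 13, 10, 4, 7, 2

Visit 3
3 → 15
15 → 17
17 → 12
12 → 16
16 → 5
5 → 9
12 → 1
1 → 8
1 → 6
17 → 11
17 → 0
15 → 14
14 → 18
18 → 13
18 → 10
10 → 4
4 → 7
14 → 2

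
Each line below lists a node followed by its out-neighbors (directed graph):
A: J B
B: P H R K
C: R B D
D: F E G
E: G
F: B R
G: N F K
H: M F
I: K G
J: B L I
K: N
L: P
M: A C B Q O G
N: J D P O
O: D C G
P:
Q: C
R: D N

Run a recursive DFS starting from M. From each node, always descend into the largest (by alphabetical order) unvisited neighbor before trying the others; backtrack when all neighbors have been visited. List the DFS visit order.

Visit M
M → Q
Q → C
C → R
R → N
N → P
N → O
O → G
G → K
G → F
F → B
B → H
O → D
D → E
N → J
J → L
J → I
M → A

M, Q, C, R, N, P, O, G, K, F, B, H, D, E, J, L, I, A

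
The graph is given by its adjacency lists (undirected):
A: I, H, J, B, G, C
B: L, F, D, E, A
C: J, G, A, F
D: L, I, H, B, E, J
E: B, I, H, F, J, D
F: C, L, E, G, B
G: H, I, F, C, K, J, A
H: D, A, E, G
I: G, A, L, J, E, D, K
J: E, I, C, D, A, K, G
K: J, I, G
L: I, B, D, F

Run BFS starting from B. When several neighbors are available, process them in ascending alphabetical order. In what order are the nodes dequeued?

Visit B; enqueue A, D, E, F, L → queue [A, D, E, F, L]
Visit A; enqueue C, G, H, I, J → queue [D, E, F, L, C, G, H, I, J]
Visit D → queue [E, F, L, C, G, H, I, J]
Visit E → queue [F, L, C, G, H, I, J]
Visit F → queue [L, C, G, H, I, J]
Visit L → queue [C, G, H, I, J]
Visit C → queue [G, H, I, J]
Visit G; enqueue K → queue [H, I, J, K]
Visit H → queue [I, J, K]
Visit I → queue [J, K]
Visit J → queue [K]
Visit K → queue []

B, A, D, E, F, L, C, G, H, I, J, K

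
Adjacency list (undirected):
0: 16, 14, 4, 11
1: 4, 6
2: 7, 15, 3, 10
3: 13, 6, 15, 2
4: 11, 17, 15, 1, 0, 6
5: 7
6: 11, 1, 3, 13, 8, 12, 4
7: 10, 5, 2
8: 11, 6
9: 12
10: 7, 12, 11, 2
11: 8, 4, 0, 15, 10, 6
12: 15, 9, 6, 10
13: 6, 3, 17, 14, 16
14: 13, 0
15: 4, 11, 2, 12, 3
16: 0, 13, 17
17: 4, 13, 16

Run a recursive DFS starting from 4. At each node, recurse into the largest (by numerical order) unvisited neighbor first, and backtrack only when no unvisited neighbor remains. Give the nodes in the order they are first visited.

4, 17, 16, 13, 14, 0, 11, 15, 12, 10, 7, 5, 2, 3, 6, 8, 1, 9

Visit 4
4 → 17
17 → 16
16 → 13
13 → 14
14 → 0
0 → 11
11 → 15
15 → 12
12 → 10
10 → 7
7 → 5
7 → 2
2 → 3
3 → 6
6 → 8
6 → 1
12 → 9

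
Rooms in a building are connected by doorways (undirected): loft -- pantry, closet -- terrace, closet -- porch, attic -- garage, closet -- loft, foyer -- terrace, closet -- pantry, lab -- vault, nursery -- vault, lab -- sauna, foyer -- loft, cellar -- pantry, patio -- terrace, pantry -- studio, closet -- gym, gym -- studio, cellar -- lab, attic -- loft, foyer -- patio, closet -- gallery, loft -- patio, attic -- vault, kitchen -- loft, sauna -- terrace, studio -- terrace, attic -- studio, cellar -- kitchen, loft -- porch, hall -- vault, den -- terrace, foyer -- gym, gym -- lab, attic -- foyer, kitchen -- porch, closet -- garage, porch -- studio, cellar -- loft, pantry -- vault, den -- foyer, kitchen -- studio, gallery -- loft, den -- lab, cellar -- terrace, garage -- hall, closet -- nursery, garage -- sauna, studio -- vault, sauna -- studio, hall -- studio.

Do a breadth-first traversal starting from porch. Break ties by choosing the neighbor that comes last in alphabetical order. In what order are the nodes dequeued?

Visit porch; enqueue studio, loft, kitchen, closet → queue [studio, loft, kitchen, closet]
Visit studio; enqueue vault, terrace, sauna, pantry, hall, gym, attic → queue [loft, kitchen, closet, vault, terrace, sauna, pantry, hall, gym, attic]
Visit loft; enqueue patio, gallery, foyer, cellar → queue [kitchen, closet, vault, terrace, sauna, pantry, hall, gym, attic, patio, gallery, foyer, cellar]
Visit kitchen → queue [closet, vault, terrace, sauna, pantry, hall, gym, attic, patio, gallery, foyer, cellar]
Visit closet; enqueue nursery, garage → queue [vault, terrace, sauna, pantry, hall, gym, attic, patio, gallery, foyer, cellar, nursery, garage]
Visit vault; enqueue lab → queue [terrace, sauna, pantry, hall, gym, attic, patio, gallery, foyer, cellar, nursery, garage, lab]
Visit terrace; enqueue den → queue [sauna, pantry, hall, gym, attic, patio, gallery, foyer, cellar, nursery, garage, lab, den]
Visit sauna → queue [pantry, hall, gym, attic, patio, gallery, foyer, cellar, nursery, garage, lab, den]
Visit pantry → queue [hall, gym, attic, patio, gallery, foyer, cellar, nursery, garage, lab, den]
Visit hall → queue [gym, attic, patio, gallery, foyer, cellar, nursery, garage, lab, den]
Visit gym → queue [attic, patio, gallery, foyer, cellar, nursery, garage, lab, den]
Visit attic → queue [patio, gallery, foyer, cellar, nursery, garage, lab, den]
Visit patio → queue [gallery, foyer, cellar, nursery, garage, lab, den]
Visit gallery → queue [foyer, cellar, nursery, garage, lab, den]
Visit foyer → queue [cellar, nursery, garage, lab, den]
Visit cellar → queue [nursery, garage, lab, den]
Visit nursery → queue [garage, lab, den]
Visit garage → queue [lab, den]
Visit lab → queue [den]
Visit den → queue []

porch → studio → loft → kitchen → closet → vault → terrace → sauna → pantry → hall → gym → attic → patio → gallery → foyer → cellar → nursery → garage → lab → den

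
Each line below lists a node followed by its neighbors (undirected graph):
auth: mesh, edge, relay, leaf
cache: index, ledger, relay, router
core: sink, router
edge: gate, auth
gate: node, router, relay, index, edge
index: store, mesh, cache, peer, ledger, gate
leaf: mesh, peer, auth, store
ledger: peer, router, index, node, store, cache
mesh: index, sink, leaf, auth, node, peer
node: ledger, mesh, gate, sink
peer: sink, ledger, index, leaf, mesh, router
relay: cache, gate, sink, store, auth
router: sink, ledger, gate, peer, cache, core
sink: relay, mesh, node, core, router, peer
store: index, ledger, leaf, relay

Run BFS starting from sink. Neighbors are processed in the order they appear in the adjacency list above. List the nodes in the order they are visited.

sink, relay, mesh, node, core, router, peer, cache, gate, store, auth, index, leaf, ledger, edge

Visit sink; enqueue relay, mesh, node, core, router, peer → queue [relay, mesh, node, core, router, peer]
Visit relay; enqueue cache, gate, store, auth → queue [mesh, node, core, router, peer, cache, gate, store, auth]
Visit mesh; enqueue index, leaf → queue [node, core, router, peer, cache, gate, store, auth, index, leaf]
Visit node; enqueue ledger → queue [core, router, peer, cache, gate, store, auth, index, leaf, ledger]
Visit core → queue [router, peer, cache, gate, store, auth, index, leaf, ledger]
Visit router → queue [peer, cache, gate, store, auth, index, leaf, ledger]
Visit peer → queue [cache, gate, store, auth, index, leaf, ledger]
Visit cache → queue [gate, store, auth, index, leaf, ledger]
Visit gate; enqueue edge → queue [store, auth, index, leaf, ledger, edge]
Visit store → queue [auth, index, leaf, ledger, edge]
Visit auth → queue [index, leaf, ledger, edge]
Visit index → queue [leaf, ledger, edge]
Visit leaf → queue [ledger, edge]
Visit ledger → queue [edge]
Visit edge → queue []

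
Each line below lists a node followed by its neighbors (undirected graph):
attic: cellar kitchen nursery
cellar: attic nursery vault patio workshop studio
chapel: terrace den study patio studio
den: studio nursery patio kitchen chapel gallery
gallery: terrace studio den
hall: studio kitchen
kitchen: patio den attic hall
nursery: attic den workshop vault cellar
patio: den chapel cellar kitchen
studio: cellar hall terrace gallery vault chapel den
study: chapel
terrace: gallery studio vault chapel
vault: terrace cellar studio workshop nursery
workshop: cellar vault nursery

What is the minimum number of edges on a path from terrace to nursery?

2

Level 0: terrace
Level 1: chapel, gallery, studio, vault
Level 2: cellar, den, hall, nursery, patio, study, workshop
Level 3: attic, kitchen
nursery first appears at level 2.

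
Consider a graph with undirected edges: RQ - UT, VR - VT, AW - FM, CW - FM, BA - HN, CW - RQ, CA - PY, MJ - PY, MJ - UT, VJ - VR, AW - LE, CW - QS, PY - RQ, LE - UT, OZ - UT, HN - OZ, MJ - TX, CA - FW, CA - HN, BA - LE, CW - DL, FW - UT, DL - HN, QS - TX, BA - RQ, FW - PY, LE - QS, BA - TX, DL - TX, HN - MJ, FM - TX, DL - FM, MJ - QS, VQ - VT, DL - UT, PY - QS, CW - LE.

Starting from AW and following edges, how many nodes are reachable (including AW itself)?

BFS from AW visits: AW, FM, LE, CW, DL, TX, BA, QS, UT, RQ, HN, MJ, PY, FW, OZ, CA
Reachable nodes: 16 of 20 total.

16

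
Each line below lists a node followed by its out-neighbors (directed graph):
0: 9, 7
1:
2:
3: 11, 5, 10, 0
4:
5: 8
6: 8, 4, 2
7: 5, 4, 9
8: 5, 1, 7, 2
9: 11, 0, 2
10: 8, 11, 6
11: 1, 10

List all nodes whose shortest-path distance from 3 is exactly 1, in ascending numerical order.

Level 0: 3
Level 1: 0, 5, 10, 11
Level 2: 1, 6, 7, 8, 9
Level 3: 2, 4

0, 5, 10, 11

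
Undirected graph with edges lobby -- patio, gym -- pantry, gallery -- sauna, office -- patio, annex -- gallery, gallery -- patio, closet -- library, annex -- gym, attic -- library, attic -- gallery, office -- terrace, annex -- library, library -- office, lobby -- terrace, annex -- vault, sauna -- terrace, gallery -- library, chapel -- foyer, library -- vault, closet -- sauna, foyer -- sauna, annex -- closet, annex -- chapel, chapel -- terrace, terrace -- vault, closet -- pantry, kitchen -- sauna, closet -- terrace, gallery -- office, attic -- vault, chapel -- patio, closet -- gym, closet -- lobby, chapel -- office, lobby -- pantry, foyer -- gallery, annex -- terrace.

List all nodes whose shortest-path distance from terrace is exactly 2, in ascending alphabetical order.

Level 0: terrace
Level 1: annex, chapel, closet, lobby, office, sauna, vault
Level 2: attic, foyer, gallery, gym, kitchen, library, pantry, patio

attic, foyer, gallery, gym, kitchen, library, pantry, patio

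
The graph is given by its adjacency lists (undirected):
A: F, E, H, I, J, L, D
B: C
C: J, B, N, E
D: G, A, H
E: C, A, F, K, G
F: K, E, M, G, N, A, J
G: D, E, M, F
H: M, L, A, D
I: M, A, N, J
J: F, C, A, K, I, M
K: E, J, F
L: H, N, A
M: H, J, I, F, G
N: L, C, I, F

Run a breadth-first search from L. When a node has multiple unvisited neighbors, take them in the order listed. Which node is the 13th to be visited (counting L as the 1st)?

B

Visit L; enqueue H, N, A → queue [H, N, A]
Visit H; enqueue M, D → queue [N, A, M, D]
Visit N; enqueue C, I, F → queue [A, M, D, C, I, F]
Visit A; enqueue E, J → queue [M, D, C, I, F, E, J]
Visit M; enqueue G → queue [D, C, I, F, E, J, G]
Visit D → queue [C, I, F, E, J, G]
Visit C; enqueue B → queue [I, F, E, J, G, B]
Visit I → queue [F, E, J, G, B]
Visit F; enqueue K → queue [E, J, G, B, K]
Visit E → queue [J, G, B, K]
Visit J → queue [G, B, K]
Visit G → queue [B, K]
Visit B → queue [K]
Visit K → queue []

Visit order: L, H, N, A, M, D, C, I, F, E, J, G, B, K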